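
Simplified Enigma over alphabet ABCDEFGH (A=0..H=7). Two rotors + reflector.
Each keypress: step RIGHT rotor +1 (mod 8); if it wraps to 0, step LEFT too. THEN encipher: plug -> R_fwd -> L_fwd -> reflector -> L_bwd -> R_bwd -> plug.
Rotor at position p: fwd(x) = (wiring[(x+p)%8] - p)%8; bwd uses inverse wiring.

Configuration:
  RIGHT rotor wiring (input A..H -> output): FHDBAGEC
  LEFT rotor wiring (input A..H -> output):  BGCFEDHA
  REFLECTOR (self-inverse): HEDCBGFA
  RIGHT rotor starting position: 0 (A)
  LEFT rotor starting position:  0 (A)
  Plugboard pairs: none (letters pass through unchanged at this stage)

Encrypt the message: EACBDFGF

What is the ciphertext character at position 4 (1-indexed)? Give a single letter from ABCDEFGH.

Char 1 ('E'): step: R->1, L=0; E->plug->E->R->F->L->D->refl->C->L'->C->R'->B->plug->B
Char 2 ('A'): step: R->2, L=0; A->plug->A->R->B->L->G->refl->F->L'->D->R'->G->plug->G
Char 3 ('C'): step: R->3, L=0; C->plug->C->R->D->L->F->refl->G->L'->B->R'->D->plug->D
Char 4 ('B'): step: R->4, L=0; B->plug->B->R->C->L->C->refl->D->L'->F->R'->H->plug->H

H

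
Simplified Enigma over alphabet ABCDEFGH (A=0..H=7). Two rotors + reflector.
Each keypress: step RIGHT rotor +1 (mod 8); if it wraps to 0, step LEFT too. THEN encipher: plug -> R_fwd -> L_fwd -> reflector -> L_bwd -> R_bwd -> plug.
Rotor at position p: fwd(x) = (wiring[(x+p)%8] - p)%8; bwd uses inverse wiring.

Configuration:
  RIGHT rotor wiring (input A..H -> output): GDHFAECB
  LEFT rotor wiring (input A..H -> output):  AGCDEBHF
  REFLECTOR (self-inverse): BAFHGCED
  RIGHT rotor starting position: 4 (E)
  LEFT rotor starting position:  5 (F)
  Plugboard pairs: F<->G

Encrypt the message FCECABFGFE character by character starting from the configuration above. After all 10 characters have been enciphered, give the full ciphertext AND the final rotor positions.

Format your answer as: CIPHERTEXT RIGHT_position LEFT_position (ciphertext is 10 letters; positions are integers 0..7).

Char 1 ('F'): step: R->5, L=5; F->plug->G->R->A->L->E->refl->G->L'->G->R'->E->plug->E
Char 2 ('C'): step: R->6, L=5; C->plug->C->R->A->L->E->refl->G->L'->G->R'->H->plug->H
Char 3 ('E'): step: R->7, L=5; E->plug->E->R->G->L->G->refl->E->L'->A->R'->D->plug->D
Char 4 ('C'): step: R->0, L->6 (L advanced); C->plug->C->R->H->L->D->refl->H->L'->B->R'->H->plug->H
Char 5 ('A'): step: R->1, L=6; A->plug->A->R->C->L->C->refl->F->L'->F->R'->H->plug->H
Char 6 ('B'): step: R->2, L=6; B->plug->B->R->D->L->A->refl->B->L'->A->R'->E->plug->E
Char 7 ('F'): step: R->3, L=6; F->plug->G->R->A->L->B->refl->A->L'->D->R'->F->plug->G
Char 8 ('G'): step: R->4, L=6; G->plug->F->R->H->L->D->refl->H->L'->B->R'->H->plug->H
Char 9 ('F'): step: R->5, L=6; F->plug->G->R->A->L->B->refl->A->L'->D->R'->H->plug->H
Char 10 ('E'): step: R->6, L=6; E->plug->E->R->B->L->H->refl->D->L'->H->R'->F->plug->G
Final: ciphertext=EHDHHEGHHG, RIGHT=6, LEFT=6

Answer: EHDHHEGHHG 6 6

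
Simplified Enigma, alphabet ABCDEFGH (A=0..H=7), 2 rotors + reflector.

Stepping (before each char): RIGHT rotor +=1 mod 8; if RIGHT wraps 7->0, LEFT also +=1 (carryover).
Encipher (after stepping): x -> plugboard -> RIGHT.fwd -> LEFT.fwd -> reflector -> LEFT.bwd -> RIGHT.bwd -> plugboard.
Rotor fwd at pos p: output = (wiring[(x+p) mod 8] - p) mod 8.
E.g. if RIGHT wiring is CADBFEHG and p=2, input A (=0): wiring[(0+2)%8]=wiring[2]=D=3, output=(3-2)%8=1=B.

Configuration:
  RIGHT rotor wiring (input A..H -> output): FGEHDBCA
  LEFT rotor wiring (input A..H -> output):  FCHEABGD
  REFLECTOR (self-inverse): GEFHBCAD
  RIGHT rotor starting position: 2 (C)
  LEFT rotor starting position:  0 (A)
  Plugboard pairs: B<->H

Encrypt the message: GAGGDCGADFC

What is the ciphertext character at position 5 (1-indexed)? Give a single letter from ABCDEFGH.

Char 1 ('G'): step: R->3, L=0; G->plug->G->R->D->L->E->refl->B->L'->F->R'->E->plug->E
Char 2 ('A'): step: R->4, L=0; A->plug->A->R->H->L->D->refl->H->L'->C->R'->F->plug->F
Char 3 ('G'): step: R->5, L=0; G->plug->G->R->C->L->H->refl->D->L'->H->R'->F->plug->F
Char 4 ('G'): step: R->6, L=0; G->plug->G->R->F->L->B->refl->E->L'->D->R'->H->plug->B
Char 5 ('D'): step: R->7, L=0; D->plug->D->R->F->L->B->refl->E->L'->D->R'->H->plug->B

B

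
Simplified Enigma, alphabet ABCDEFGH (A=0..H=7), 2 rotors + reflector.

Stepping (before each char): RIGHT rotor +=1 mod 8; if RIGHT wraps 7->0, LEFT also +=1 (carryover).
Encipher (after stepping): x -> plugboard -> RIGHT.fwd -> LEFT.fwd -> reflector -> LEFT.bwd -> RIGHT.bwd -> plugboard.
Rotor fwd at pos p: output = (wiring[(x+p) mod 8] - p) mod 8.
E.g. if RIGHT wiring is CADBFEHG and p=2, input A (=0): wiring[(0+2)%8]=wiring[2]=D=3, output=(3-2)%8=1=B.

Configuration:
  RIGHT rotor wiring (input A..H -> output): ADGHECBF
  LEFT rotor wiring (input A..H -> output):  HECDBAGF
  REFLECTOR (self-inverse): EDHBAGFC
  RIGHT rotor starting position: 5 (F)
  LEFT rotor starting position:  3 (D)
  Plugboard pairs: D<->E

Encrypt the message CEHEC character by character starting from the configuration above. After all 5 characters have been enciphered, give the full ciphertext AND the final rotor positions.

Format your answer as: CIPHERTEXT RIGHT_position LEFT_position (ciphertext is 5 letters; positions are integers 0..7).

Char 1 ('C'): step: R->6, L=3; C->plug->C->R->C->L->F->refl->G->L'->B->R'->F->plug->F
Char 2 ('E'): step: R->7, L=3; E->plug->D->R->H->L->H->refl->C->L'->E->R'->C->plug->C
Char 3 ('H'): step: R->0, L->4 (L advanced); H->plug->H->R->F->L->A->refl->E->L'->B->R'->G->plug->G
Char 4 ('E'): step: R->1, L=4; E->plug->D->R->D->L->B->refl->D->L'->E->R'->G->plug->G
Char 5 ('C'): step: R->2, L=4; C->plug->C->R->C->L->C->refl->H->L'->H->R'->E->plug->D
Final: ciphertext=FCGGD, RIGHT=2, LEFT=4

Answer: FCGGD 2 4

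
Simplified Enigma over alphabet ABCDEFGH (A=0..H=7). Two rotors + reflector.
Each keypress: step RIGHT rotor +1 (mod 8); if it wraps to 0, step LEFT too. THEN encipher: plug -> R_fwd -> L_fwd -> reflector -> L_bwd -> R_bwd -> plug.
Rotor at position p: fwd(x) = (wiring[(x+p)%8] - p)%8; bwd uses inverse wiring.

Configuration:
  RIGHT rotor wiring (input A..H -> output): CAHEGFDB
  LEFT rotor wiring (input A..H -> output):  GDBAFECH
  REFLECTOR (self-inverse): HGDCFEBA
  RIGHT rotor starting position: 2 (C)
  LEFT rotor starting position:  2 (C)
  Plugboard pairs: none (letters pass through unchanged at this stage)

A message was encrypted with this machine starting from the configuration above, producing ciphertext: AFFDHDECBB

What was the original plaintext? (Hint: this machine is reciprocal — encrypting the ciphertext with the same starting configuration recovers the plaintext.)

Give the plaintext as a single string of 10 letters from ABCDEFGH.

Char 1 ('A'): step: R->3, L=2; A->plug->A->R->B->L->G->refl->B->L'->H->R'->F->plug->F
Char 2 ('F'): step: R->4, L=2; F->plug->F->R->E->L->A->refl->H->L'->A->R'->H->plug->H
Char 3 ('F'): step: R->5, L=2; F->plug->F->R->C->L->D->refl->C->L'->D->R'->E->plug->E
Char 4 ('D'): step: R->6, L=2; D->plug->D->R->C->L->D->refl->C->L'->D->R'->B->plug->B
Char 5 ('H'): step: R->7, L=2; H->plug->H->R->E->L->A->refl->H->L'->A->R'->D->plug->D
Char 6 ('D'): step: R->0, L->3 (L advanced); D->plug->D->R->E->L->E->refl->F->L'->A->R'->B->plug->B
Char 7 ('E'): step: R->1, L=3; E->plug->E->R->E->L->E->refl->F->L'->A->R'->G->plug->G
Char 8 ('C'): step: R->2, L=3; C->plug->C->R->E->L->E->refl->F->L'->A->R'->G->plug->G
Char 9 ('B'): step: R->3, L=3; B->plug->B->R->D->L->H->refl->A->L'->G->R'->E->plug->E
Char 10 ('B'): step: R->4, L=3; B->plug->B->R->B->L->C->refl->D->L'->F->R'->D->plug->D

Answer: FHEBDBGGED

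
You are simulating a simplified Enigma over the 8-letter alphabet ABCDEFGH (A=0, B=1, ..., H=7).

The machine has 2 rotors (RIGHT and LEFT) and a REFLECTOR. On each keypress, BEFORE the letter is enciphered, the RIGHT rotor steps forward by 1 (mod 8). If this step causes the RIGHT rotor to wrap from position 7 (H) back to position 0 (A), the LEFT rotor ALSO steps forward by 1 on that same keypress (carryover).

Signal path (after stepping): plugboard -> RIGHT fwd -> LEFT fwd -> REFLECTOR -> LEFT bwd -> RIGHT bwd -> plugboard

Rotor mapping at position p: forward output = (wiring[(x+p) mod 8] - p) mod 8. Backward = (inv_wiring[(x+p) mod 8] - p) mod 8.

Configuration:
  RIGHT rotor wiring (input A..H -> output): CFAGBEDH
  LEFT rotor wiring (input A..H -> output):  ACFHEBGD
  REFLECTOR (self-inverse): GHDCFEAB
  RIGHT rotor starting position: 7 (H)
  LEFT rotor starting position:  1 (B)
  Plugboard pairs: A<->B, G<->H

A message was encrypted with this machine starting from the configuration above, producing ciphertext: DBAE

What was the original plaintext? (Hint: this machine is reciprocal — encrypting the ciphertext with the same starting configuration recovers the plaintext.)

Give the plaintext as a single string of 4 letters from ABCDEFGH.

Char 1 ('D'): step: R->0, L->2 (L advanced); D->plug->D->R->G->L->G->refl->A->L'->H->R'->H->plug->G
Char 2 ('B'): step: R->1, L=2; B->plug->A->R->E->L->E->refl->F->L'->B->R'->H->plug->G
Char 3 ('A'): step: R->2, L=2; A->plug->B->R->E->L->E->refl->F->L'->B->R'->E->plug->E
Char 4 ('E'): step: R->3, L=2; E->plug->E->R->E->L->E->refl->F->L'->B->R'->C->plug->C

Answer: GGEC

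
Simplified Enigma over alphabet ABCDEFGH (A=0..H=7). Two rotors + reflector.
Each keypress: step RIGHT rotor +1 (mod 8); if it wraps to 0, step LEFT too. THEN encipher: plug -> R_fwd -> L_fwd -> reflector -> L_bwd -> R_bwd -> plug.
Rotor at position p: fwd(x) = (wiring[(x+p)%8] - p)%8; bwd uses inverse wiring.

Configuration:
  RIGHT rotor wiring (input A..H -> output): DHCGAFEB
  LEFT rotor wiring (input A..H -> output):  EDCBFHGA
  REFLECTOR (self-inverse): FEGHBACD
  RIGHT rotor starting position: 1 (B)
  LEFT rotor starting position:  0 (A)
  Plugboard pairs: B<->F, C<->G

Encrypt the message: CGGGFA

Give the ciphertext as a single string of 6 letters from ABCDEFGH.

Char 1 ('C'): step: R->2, L=0; C->plug->G->R->B->L->D->refl->H->L'->F->R'->H->plug->H
Char 2 ('G'): step: R->3, L=0; G->plug->C->R->C->L->C->refl->G->L'->G->R'->E->plug->E
Char 3 ('G'): step: R->4, L=0; G->plug->C->R->A->L->E->refl->B->L'->D->R'->F->plug->B
Char 4 ('G'): step: R->5, L=0; G->plug->C->R->E->L->F->refl->A->L'->H->R'->B->plug->F
Char 5 ('F'): step: R->6, L=0; F->plug->B->R->D->L->B->refl->E->L'->A->R'->F->plug->B
Char 6 ('A'): step: R->7, L=0; A->plug->A->R->C->L->C->refl->G->L'->G->R'->G->plug->C

Answer: HEBFBC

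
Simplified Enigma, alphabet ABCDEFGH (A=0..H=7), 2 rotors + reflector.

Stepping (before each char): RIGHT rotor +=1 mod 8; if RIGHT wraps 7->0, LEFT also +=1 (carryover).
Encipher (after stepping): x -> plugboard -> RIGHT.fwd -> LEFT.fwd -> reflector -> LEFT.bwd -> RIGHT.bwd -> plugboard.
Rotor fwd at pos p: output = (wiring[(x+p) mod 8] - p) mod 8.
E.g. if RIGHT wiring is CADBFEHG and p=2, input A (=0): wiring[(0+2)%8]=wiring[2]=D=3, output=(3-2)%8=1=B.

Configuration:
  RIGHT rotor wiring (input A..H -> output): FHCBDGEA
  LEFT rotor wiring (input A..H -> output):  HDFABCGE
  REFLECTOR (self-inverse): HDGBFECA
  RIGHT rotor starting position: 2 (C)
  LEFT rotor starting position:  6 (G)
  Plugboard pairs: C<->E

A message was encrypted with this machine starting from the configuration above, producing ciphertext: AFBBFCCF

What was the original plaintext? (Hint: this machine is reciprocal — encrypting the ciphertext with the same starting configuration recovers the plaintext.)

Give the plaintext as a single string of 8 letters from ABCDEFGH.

Answer: FAEAEAFD

Derivation:
Char 1 ('A'): step: R->3, L=6; A->plug->A->R->G->L->D->refl->B->L'->C->R'->F->plug->F
Char 2 ('F'): step: R->4, L=6; F->plug->F->R->D->L->F->refl->E->L'->H->R'->A->plug->A
Char 3 ('B'): step: R->5, L=6; B->plug->B->R->H->L->E->refl->F->L'->D->R'->C->plug->E
Char 4 ('B'): step: R->6, L=6; B->plug->B->R->C->L->B->refl->D->L'->G->R'->A->plug->A
Char 5 ('F'): step: R->7, L=6; F->plug->F->R->E->L->H->refl->A->L'->A->R'->C->plug->E
Char 6 ('C'): step: R->0, L->7 (L advanced); C->plug->E->R->D->L->G->refl->C->L'->F->R'->A->plug->A
Char 7 ('C'): step: R->1, L=7; C->plug->E->R->F->L->C->refl->G->L'->D->R'->F->plug->F
Char 8 ('F'): step: R->2, L=7; F->plug->F->R->G->L->D->refl->B->L'->E->R'->D->plug->D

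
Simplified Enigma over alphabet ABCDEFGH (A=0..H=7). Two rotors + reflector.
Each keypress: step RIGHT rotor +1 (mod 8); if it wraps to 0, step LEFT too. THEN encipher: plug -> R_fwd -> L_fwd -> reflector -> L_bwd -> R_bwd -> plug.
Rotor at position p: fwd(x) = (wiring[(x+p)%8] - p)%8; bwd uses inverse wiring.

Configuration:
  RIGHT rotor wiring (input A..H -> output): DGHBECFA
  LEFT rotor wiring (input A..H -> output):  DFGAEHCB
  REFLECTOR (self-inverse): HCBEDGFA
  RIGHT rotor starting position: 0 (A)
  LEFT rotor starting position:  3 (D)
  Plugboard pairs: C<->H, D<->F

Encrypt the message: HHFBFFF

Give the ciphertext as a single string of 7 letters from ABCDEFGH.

Answer: DBHHECB

Derivation:
Char 1 ('H'): step: R->1, L=3; H->plug->C->R->A->L->F->refl->G->L'->E->R'->F->plug->D
Char 2 ('H'): step: R->2, L=3; H->plug->C->R->C->L->E->refl->D->L'->H->R'->B->plug->B
Char 3 ('F'): step: R->3, L=3; F->plug->D->R->C->L->E->refl->D->L'->H->R'->C->plug->H
Char 4 ('B'): step: R->4, L=3; B->plug->B->R->G->L->C->refl->B->L'->B->R'->C->plug->H
Char 5 ('F'): step: R->5, L=3; F->plug->D->R->G->L->C->refl->B->L'->B->R'->E->plug->E
Char 6 ('F'): step: R->6, L=3; F->plug->D->R->A->L->F->refl->G->L'->E->R'->H->plug->C
Char 7 ('F'): step: R->7, L=3; F->plug->D->R->A->L->F->refl->G->L'->E->R'->B->plug->B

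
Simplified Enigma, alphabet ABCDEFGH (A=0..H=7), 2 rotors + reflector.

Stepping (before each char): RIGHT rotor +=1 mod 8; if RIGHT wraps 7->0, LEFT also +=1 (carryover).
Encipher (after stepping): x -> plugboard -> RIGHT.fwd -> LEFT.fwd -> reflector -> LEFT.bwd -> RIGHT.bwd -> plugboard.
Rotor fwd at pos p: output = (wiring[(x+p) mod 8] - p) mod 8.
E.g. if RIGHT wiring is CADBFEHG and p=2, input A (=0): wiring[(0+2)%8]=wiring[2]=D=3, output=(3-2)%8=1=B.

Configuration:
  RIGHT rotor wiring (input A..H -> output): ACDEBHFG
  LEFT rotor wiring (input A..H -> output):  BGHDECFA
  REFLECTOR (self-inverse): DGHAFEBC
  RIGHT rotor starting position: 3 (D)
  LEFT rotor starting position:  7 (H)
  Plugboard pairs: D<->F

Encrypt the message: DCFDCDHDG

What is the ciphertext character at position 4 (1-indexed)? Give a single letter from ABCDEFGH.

Char 1 ('D'): step: R->4, L=7; D->plug->F->R->G->L->D->refl->A->L'->D->R'->B->plug->B
Char 2 ('C'): step: R->5, L=7; C->plug->C->R->B->L->C->refl->H->L'->C->R'->A->plug->A
Char 3 ('F'): step: R->6, L=7; F->plug->D->R->E->L->E->refl->F->L'->F->R'->E->plug->E
Char 4 ('D'): step: R->7, L=7; D->plug->F->R->C->L->H->refl->C->L'->B->R'->B->plug->B

B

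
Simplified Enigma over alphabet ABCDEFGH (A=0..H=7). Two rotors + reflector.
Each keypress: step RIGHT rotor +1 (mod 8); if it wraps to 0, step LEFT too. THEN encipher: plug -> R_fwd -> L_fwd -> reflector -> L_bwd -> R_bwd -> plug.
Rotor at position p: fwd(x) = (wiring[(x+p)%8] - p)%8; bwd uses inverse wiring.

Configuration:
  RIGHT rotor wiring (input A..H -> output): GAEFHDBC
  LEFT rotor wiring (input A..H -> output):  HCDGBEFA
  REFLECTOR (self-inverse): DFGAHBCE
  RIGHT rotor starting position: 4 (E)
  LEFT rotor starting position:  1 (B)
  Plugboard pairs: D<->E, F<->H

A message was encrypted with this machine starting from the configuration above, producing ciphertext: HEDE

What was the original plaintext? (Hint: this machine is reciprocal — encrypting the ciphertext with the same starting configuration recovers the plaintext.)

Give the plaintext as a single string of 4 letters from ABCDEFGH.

Answer: ECEH

Derivation:
Char 1 ('H'): step: R->5, L=1; H->plug->F->R->H->L->G->refl->C->L'->B->R'->D->plug->E
Char 2 ('E'): step: R->6, L=1; E->plug->D->R->C->L->F->refl->B->L'->A->R'->C->plug->C
Char 3 ('D'): step: R->7, L=1; D->plug->E->R->G->L->H->refl->E->L'->F->R'->D->plug->E
Char 4 ('E'): step: R->0, L->2 (L advanced); E->plug->D->R->F->L->G->refl->C->L'->D->R'->F->plug->H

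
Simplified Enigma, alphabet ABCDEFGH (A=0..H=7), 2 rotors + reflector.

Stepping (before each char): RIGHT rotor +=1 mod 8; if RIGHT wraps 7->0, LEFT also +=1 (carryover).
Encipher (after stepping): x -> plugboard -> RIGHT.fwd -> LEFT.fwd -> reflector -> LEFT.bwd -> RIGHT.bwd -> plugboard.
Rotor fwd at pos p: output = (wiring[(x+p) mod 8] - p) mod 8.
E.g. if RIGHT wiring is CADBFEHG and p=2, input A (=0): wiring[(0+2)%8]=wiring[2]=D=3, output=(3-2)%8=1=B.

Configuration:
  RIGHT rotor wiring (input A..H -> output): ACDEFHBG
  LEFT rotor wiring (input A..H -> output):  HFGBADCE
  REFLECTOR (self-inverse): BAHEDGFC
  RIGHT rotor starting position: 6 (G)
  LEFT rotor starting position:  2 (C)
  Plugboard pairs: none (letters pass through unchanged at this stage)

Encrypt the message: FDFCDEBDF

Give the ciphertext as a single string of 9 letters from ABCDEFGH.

Char 1 ('F'): step: R->7, L=2; F->plug->F->R->G->L->F->refl->G->L'->C->R'->H->plug->H
Char 2 ('D'): step: R->0, L->3 (L advanced); D->plug->D->R->E->L->B->refl->A->L'->C->R'->B->plug->B
Char 3 ('F'): step: R->1, L=3; F->plug->F->R->A->L->G->refl->F->L'->B->R'->A->plug->A
Char 4 ('C'): step: R->2, L=3; C->plug->C->R->D->L->H->refl->C->L'->G->R'->G->plug->G
Char 5 ('D'): step: R->3, L=3; D->plug->D->R->G->L->C->refl->H->L'->D->R'->E->plug->E
Char 6 ('E'): step: R->4, L=3; E->plug->E->R->E->L->B->refl->A->L'->C->R'->D->plug->D
Char 7 ('B'): step: R->5, L=3; B->plug->B->R->E->L->B->refl->A->L'->C->R'->A->plug->A
Char 8 ('D'): step: R->6, L=3; D->plug->D->R->E->L->B->refl->A->L'->C->R'->C->plug->C
Char 9 ('F'): step: R->7, L=3; F->plug->F->R->G->L->C->refl->H->L'->D->R'->C->plug->C

Answer: HBAGEDACC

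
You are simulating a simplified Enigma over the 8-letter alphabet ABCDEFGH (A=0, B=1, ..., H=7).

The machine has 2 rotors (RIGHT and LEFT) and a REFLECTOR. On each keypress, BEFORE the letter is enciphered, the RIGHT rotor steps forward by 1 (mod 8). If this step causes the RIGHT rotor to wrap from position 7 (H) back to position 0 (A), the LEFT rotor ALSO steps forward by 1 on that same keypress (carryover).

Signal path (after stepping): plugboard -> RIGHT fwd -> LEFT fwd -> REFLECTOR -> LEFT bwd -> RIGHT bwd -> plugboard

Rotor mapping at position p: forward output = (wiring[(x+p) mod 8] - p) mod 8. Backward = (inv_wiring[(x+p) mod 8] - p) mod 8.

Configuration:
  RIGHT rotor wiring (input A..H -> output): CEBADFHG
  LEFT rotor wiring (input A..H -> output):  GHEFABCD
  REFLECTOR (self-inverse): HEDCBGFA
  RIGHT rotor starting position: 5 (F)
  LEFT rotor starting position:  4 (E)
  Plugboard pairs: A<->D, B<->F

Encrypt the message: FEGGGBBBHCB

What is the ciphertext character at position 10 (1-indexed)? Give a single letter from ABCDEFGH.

Char 1 ('F'): step: R->6, L=4; F->plug->B->R->A->L->E->refl->B->L'->H->R'->H->plug->H
Char 2 ('E'): step: R->7, L=4; E->plug->E->R->B->L->F->refl->G->L'->C->R'->D->plug->A
Char 3 ('G'): step: R->0, L->5 (L advanced); G->plug->G->R->H->L->D->refl->C->L'->E->R'->B->plug->F
Char 4 ('G'): step: R->1, L=5; G->plug->G->R->F->L->H->refl->A->L'->G->R'->F->plug->B
Char 5 ('G'): step: R->2, L=5; G->plug->G->R->A->L->E->refl->B->L'->D->R'->D->plug->A
Char 6 ('B'): step: R->3, L=5; B->plug->F->R->H->L->D->refl->C->L'->E->R'->D->plug->A
Char 7 ('B'): step: R->4, L=5; B->plug->F->R->A->L->E->refl->B->L'->D->R'->C->plug->C
Char 8 ('B'): step: R->5, L=5; B->plug->F->R->E->L->C->refl->D->L'->H->R'->E->plug->E
Char 9 ('H'): step: R->6, L=5; H->plug->H->R->H->L->D->refl->C->L'->E->R'->C->plug->C
Char 10 ('C'): step: R->7, L=5; C->plug->C->R->F->L->H->refl->A->L'->G->R'->G->plug->G

G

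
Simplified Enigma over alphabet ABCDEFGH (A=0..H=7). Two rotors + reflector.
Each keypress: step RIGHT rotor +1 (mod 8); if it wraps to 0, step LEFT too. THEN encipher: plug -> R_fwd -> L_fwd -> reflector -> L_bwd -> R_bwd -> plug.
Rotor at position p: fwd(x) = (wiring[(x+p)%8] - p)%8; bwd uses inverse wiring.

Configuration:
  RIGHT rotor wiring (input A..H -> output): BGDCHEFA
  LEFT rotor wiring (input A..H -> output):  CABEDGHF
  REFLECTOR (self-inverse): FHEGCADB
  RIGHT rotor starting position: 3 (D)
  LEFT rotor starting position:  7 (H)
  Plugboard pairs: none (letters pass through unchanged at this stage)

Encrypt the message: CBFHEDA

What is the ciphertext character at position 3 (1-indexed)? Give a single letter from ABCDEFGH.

Char 1 ('C'): step: R->4, L=7; C->plug->C->R->B->L->D->refl->G->L'->A->R'->B->plug->B
Char 2 ('B'): step: R->5, L=7; B->plug->B->R->A->L->G->refl->D->L'->B->R'->E->plug->E
Char 3 ('F'): step: R->6, L=7; F->plug->F->R->E->L->F->refl->A->L'->H->R'->A->plug->A

A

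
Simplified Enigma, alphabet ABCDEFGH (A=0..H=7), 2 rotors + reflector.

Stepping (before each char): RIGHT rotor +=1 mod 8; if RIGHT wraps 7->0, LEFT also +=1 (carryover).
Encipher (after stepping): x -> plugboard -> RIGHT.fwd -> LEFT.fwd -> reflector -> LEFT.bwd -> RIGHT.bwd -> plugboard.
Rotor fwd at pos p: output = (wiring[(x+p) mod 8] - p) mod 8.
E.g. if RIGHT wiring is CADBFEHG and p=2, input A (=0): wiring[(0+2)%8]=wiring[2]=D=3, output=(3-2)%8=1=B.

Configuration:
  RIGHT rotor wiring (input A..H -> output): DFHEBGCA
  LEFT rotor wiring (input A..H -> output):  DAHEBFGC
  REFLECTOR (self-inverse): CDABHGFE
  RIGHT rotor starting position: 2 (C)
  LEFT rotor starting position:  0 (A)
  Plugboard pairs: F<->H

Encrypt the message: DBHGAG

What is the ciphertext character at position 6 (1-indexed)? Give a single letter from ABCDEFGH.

Char 1 ('D'): step: R->3, L=0; D->plug->D->R->H->L->C->refl->A->L'->B->R'->A->plug->A
Char 2 ('B'): step: R->4, L=0; B->plug->B->R->C->L->H->refl->E->L'->D->R'->G->plug->G
Char 3 ('H'): step: R->5, L=0; H->plug->F->R->C->L->H->refl->E->L'->D->R'->C->plug->C
Char 4 ('G'): step: R->6, L=0; G->plug->G->R->D->L->E->refl->H->L'->C->R'->B->plug->B
Char 5 ('A'): step: R->7, L=0; A->plug->A->R->B->L->A->refl->C->L'->H->R'->G->plug->G
Char 6 ('G'): step: R->0, L->1 (L advanced); G->plug->G->R->C->L->D->refl->B->L'->G->R'->F->plug->H

H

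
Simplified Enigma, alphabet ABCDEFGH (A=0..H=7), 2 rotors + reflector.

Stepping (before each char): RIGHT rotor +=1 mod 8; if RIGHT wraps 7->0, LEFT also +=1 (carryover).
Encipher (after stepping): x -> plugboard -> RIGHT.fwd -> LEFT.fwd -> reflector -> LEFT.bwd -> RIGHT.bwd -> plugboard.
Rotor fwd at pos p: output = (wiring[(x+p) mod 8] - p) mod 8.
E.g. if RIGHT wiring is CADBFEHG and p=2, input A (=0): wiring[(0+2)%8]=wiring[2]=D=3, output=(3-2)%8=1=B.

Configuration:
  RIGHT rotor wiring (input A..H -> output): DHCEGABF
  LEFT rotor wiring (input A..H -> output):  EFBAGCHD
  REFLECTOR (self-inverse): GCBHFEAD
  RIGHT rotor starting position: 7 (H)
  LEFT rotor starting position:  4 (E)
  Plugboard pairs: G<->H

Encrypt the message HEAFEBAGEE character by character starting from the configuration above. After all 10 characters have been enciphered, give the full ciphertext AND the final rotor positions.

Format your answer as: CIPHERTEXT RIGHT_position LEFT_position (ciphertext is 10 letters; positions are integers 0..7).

Answer: BBGCDEFBCB 1 6

Derivation:
Char 1 ('H'): step: R->0, L->5 (L advanced); H->plug->G->R->B->L->C->refl->B->L'->H->R'->B->plug->B
Char 2 ('E'): step: R->1, L=5; E->plug->E->R->H->L->B->refl->C->L'->B->R'->B->plug->B
Char 3 ('A'): step: R->2, L=5; A->plug->A->R->A->L->F->refl->E->L'->F->R'->H->plug->G
Char 4 ('F'): step: R->3, L=5; F->plug->F->R->A->L->F->refl->E->L'->F->R'->C->plug->C
Char 5 ('E'): step: R->4, L=5; E->plug->E->R->H->L->B->refl->C->L'->B->R'->D->plug->D
Char 6 ('B'): step: R->5, L=5; B->plug->B->R->E->L->A->refl->G->L'->C->R'->E->plug->E
Char 7 ('A'): step: R->6, L=5; A->plug->A->R->D->L->H->refl->D->L'->G->R'->F->plug->F
Char 8 ('G'): step: R->7, L=5; G->plug->H->R->C->L->G->refl->A->L'->E->R'->B->plug->B
Char 9 ('E'): step: R->0, L->6 (L advanced); E->plug->E->R->G->L->A->refl->G->L'->C->R'->C->plug->C
Char 10 ('E'): step: R->1, L=6; E->plug->E->R->H->L->E->refl->F->L'->B->R'->B->plug->B
Final: ciphertext=BBGCDEFBCB, RIGHT=1, LEFT=6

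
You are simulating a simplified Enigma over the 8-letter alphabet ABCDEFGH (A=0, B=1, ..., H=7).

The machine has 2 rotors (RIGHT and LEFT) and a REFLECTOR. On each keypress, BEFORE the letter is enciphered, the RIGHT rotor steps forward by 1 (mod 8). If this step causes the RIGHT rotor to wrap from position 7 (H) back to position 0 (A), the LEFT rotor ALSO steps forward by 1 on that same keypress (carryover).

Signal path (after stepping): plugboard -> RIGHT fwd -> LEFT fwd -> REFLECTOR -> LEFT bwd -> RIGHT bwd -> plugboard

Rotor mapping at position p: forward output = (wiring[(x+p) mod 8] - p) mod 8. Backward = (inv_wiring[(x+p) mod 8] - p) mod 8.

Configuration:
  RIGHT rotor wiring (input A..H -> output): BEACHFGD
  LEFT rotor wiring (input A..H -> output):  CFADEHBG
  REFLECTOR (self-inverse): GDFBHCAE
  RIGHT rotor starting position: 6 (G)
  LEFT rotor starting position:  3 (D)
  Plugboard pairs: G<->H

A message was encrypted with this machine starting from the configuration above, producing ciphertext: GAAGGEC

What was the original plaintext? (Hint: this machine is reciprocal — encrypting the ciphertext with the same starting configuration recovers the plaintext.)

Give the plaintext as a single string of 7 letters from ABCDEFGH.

Char 1 ('G'): step: R->7, L=3; G->plug->H->R->H->L->F->refl->C->L'->G->R'->G->plug->H
Char 2 ('A'): step: R->0, L->4 (L advanced); A->plug->A->R->B->L->D->refl->B->L'->F->R'->F->plug->F
Char 3 ('A'): step: R->1, L=4; A->plug->A->R->D->L->C->refl->F->L'->C->R'->G->plug->H
Char 4 ('G'): step: R->2, L=4; G->plug->H->R->C->L->F->refl->C->L'->D->R'->D->plug->D
Char 5 ('G'): step: R->3, L=4; G->plug->H->R->F->L->B->refl->D->L'->B->R'->G->plug->H
Char 6 ('E'): step: R->4, L=4; E->plug->E->R->F->L->B->refl->D->L'->B->R'->B->plug->B
Char 7 ('C'): step: R->5, L=4; C->plug->C->R->G->L->E->refl->H->L'->H->R'->E->plug->E

Answer: HFHDHBE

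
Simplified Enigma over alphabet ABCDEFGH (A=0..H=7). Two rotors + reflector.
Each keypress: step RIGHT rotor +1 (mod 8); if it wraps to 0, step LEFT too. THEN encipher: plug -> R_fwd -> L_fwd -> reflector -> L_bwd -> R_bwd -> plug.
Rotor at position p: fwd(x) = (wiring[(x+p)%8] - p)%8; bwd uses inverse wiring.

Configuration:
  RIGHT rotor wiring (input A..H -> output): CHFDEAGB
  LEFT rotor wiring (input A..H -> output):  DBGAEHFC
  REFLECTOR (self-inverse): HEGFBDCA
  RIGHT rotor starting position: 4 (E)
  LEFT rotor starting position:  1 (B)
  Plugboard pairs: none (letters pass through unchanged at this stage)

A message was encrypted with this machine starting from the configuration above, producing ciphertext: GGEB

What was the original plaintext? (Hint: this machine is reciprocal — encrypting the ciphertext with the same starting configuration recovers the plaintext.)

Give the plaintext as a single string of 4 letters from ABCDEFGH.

Answer: DFHC

Derivation:
Char 1 ('G'): step: R->5, L=1; G->plug->G->R->G->L->B->refl->E->L'->F->R'->D->plug->D
Char 2 ('G'): step: R->6, L=1; G->plug->G->R->G->L->B->refl->E->L'->F->R'->F->plug->F
Char 3 ('E'): step: R->7, L=1; E->plug->E->R->E->L->G->refl->C->L'->H->R'->H->plug->H
Char 4 ('B'): step: R->0, L->2 (L advanced); B->plug->B->R->H->L->H->refl->A->L'->F->R'->C->plug->C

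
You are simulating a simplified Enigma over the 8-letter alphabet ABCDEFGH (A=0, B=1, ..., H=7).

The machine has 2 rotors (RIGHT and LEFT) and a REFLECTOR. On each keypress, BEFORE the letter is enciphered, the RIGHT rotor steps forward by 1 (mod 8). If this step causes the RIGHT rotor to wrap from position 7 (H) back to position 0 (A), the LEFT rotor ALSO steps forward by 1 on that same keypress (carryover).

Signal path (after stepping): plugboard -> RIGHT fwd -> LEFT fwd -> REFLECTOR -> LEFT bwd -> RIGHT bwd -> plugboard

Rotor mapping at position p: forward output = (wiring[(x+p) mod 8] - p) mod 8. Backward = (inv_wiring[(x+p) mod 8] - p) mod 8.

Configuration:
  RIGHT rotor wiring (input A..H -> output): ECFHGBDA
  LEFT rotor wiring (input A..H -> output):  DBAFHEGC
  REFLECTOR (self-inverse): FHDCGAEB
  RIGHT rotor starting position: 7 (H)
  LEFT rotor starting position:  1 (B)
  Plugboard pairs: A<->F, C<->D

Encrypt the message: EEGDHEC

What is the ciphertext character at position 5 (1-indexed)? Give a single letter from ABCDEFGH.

Char 1 ('E'): step: R->0, L->2 (L advanced); E->plug->E->R->G->L->B->refl->H->L'->H->R'->D->plug->C
Char 2 ('E'): step: R->1, L=2; E->plug->E->R->A->L->G->refl->E->L'->E->R'->B->plug->B
Char 3 ('G'): step: R->2, L=2; G->plug->G->R->C->L->F->refl->A->L'->F->R'->B->plug->B
Char 4 ('D'): step: R->3, L=2; D->plug->C->R->G->L->B->refl->H->L'->H->R'->G->plug->G
Char 5 ('H'): step: R->4, L=2; H->plug->H->R->D->L->C->refl->D->L'->B->R'->G->plug->G

G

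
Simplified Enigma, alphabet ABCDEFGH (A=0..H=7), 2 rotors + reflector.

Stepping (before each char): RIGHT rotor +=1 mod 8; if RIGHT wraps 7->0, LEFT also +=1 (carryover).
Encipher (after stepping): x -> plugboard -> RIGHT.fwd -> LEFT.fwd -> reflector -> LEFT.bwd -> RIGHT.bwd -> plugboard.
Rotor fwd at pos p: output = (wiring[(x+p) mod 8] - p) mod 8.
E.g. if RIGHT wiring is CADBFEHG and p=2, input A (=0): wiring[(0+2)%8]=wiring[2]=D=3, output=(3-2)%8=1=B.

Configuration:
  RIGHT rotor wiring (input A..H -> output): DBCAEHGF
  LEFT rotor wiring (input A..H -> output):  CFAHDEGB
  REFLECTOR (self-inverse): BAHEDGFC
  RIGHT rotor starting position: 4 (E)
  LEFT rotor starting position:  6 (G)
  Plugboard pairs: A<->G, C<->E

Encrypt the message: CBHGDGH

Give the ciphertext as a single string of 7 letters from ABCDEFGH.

Char 1 ('C'): step: R->5, L=6; C->plug->E->R->E->L->C->refl->H->L'->D->R'->G->plug->A
Char 2 ('B'): step: R->6, L=6; B->plug->B->R->H->L->G->refl->F->L'->G->R'->G->plug->A
Char 3 ('H'): step: R->7, L=6; H->plug->H->R->H->L->G->refl->F->L'->G->R'->A->plug->G
Char 4 ('G'): step: R->0, L->7 (L advanced); G->plug->A->R->D->L->B->refl->A->L'->E->R'->E->plug->C
Char 5 ('D'): step: R->1, L=7; D->plug->D->R->D->L->B->refl->A->L'->E->R'->G->plug->A
Char 6 ('G'): step: R->2, L=7; G->plug->A->R->A->L->C->refl->H->L'->H->R'->H->plug->H
Char 7 ('H'): step: R->3, L=7; H->plug->H->R->H->L->H->refl->C->L'->A->R'->F->plug->F

Answer: AAGCAHF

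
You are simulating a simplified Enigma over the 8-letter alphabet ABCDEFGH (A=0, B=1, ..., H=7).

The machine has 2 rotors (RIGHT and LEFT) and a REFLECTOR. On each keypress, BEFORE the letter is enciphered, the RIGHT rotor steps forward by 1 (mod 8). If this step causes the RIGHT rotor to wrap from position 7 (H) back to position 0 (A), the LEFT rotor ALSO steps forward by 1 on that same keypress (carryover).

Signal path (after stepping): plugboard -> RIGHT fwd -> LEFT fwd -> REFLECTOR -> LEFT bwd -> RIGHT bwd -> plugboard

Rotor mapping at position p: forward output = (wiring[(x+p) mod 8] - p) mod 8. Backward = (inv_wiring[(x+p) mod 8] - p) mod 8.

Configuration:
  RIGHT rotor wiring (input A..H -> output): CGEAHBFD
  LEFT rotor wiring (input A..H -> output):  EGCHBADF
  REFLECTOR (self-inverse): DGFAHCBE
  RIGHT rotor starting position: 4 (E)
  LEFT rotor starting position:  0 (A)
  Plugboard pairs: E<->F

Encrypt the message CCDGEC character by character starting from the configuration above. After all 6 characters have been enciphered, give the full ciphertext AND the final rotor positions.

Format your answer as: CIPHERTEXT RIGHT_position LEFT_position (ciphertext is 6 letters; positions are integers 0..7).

Char 1 ('C'): step: R->5, L=0; C->plug->C->R->G->L->D->refl->A->L'->F->R'->D->plug->D
Char 2 ('C'): step: R->6, L=0; C->plug->C->R->E->L->B->refl->G->L'->B->R'->G->plug->G
Char 3 ('D'): step: R->7, L=0; D->plug->D->R->F->L->A->refl->D->L'->G->R'->H->plug->H
Char 4 ('G'): step: R->0, L->1 (L advanced); G->plug->G->R->F->L->C->refl->F->L'->A->R'->D->plug->D
Char 5 ('E'): step: R->1, L=1; E->plug->F->R->E->L->H->refl->E->L'->G->R'->D->plug->D
Char 6 ('C'): step: R->2, L=1; C->plug->C->R->F->L->C->refl->F->L'->A->R'->G->plug->G
Final: ciphertext=DGHDDG, RIGHT=2, LEFT=1

Answer: DGHDDG 2 1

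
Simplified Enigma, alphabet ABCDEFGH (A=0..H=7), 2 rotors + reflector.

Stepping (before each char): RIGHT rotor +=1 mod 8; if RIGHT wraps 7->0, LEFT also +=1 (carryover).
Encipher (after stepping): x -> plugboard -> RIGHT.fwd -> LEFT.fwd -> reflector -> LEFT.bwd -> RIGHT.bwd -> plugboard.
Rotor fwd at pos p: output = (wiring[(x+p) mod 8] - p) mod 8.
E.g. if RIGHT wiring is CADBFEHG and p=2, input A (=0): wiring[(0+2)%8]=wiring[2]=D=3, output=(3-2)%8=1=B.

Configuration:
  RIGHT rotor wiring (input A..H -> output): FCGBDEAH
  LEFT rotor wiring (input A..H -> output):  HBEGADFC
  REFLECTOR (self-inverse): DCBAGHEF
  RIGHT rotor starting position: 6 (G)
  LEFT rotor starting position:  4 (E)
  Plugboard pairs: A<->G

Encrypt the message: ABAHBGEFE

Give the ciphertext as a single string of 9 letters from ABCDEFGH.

Answer: HGEGEECHA

Derivation:
Char 1 ('A'): step: R->7, L=4; A->plug->G->R->F->L->F->refl->H->L'->B->R'->H->plug->H
Char 2 ('B'): step: R->0, L->5 (L advanced); B->plug->B->R->C->L->F->refl->H->L'->F->R'->A->plug->G
Char 3 ('A'): step: R->1, L=5; A->plug->G->R->G->L->B->refl->C->L'->D->R'->E->plug->E
Char 4 ('H'): step: R->2, L=5; H->plug->H->R->A->L->G->refl->E->L'->E->R'->A->plug->G
Char 5 ('B'): step: R->3, L=5; B->plug->B->R->A->L->G->refl->E->L'->E->R'->E->plug->E
Char 6 ('G'): step: R->4, L=5; G->plug->A->R->H->L->D->refl->A->L'->B->R'->E->plug->E
Char 7 ('E'): step: R->5, L=5; E->plug->E->R->F->L->H->refl->F->L'->C->R'->C->plug->C
Char 8 ('F'): step: R->6, L=5; F->plug->F->R->D->L->C->refl->B->L'->G->R'->H->plug->H
Char 9 ('E'): step: R->7, L=5; E->plug->E->R->C->L->F->refl->H->L'->F->R'->G->plug->A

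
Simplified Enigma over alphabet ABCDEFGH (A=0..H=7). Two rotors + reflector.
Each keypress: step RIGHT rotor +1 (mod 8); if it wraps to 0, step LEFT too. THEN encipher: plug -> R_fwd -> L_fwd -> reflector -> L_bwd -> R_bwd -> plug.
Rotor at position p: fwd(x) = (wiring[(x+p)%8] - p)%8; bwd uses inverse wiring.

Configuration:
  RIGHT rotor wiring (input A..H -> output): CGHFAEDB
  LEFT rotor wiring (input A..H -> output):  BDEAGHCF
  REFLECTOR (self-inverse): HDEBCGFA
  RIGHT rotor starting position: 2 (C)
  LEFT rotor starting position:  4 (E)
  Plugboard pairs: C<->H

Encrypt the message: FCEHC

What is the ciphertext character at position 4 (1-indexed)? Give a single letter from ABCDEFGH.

Char 1 ('F'): step: R->3, L=4; F->plug->F->R->H->L->E->refl->C->L'->A->R'->D->plug->D
Char 2 ('C'): step: R->4, L=4; C->plug->H->R->B->L->D->refl->B->L'->D->R'->G->plug->G
Char 3 ('E'): step: R->5, L=4; E->plug->E->R->B->L->D->refl->B->L'->D->R'->H->plug->C
Char 4 ('H'): step: R->6, L=4; H->plug->C->R->E->L->F->refl->G->L'->C->R'->G->plug->G

G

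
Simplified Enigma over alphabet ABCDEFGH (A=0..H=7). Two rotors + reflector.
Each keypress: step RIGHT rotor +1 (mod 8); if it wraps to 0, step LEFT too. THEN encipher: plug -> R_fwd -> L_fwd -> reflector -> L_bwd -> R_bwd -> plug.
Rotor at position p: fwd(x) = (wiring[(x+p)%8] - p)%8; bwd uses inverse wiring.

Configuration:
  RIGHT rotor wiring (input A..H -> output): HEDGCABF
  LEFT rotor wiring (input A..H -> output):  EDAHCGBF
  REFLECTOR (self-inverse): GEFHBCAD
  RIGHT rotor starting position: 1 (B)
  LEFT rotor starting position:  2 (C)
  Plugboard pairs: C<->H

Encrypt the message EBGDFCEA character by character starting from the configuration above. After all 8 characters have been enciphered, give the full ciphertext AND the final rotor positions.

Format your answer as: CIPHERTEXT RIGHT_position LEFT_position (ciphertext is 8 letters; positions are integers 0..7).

Answer: FAEHCBGC 1 3

Derivation:
Char 1 ('E'): step: R->2, L=2; E->plug->E->R->H->L->B->refl->E->L'->D->R'->F->plug->F
Char 2 ('B'): step: R->3, L=2; B->plug->B->R->H->L->B->refl->E->L'->D->R'->A->plug->A
Char 3 ('G'): step: R->4, L=2; G->plug->G->R->H->L->B->refl->E->L'->D->R'->E->plug->E
Char 4 ('D'): step: R->5, L=2; D->plug->D->R->C->L->A->refl->G->L'->A->R'->C->plug->H
Char 5 ('F'): step: R->6, L=2; F->plug->F->R->A->L->G->refl->A->L'->C->R'->H->plug->C
Char 6 ('C'): step: R->7, L=2; C->plug->H->R->C->L->A->refl->G->L'->A->R'->B->plug->B
Char 7 ('E'): step: R->0, L->3 (L advanced); E->plug->E->R->C->L->D->refl->H->L'->B->R'->G->plug->G
Char 8 ('A'): step: R->1, L=3; A->plug->A->R->D->L->G->refl->A->L'->G->R'->H->plug->C
Final: ciphertext=FAEHCBGC, RIGHT=1, LEFT=3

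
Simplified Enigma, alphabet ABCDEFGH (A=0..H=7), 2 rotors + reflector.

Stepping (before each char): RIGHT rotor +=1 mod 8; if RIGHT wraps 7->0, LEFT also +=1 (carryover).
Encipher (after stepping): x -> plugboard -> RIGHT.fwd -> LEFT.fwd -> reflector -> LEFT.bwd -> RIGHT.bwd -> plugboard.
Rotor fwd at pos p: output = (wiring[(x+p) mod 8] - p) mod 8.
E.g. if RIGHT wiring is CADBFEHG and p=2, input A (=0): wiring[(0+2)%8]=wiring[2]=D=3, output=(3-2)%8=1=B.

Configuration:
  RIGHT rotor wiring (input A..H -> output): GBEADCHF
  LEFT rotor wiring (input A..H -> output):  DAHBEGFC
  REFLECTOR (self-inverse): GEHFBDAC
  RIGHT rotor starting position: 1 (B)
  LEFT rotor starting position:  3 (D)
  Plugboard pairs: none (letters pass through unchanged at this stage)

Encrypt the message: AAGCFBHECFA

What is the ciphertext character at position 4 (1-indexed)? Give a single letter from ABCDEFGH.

Char 1 ('A'): step: R->2, L=3; A->plug->A->R->C->L->D->refl->F->L'->G->R'->B->plug->B
Char 2 ('A'): step: R->3, L=3; A->plug->A->R->F->L->A->refl->G->L'->A->R'->B->plug->B
Char 3 ('G'): step: R->4, L=3; G->plug->G->R->A->L->G->refl->A->L'->F->R'->F->plug->F
Char 4 ('C'): step: R->5, L=3; C->plug->C->R->A->L->G->refl->A->L'->F->R'->A->plug->A

A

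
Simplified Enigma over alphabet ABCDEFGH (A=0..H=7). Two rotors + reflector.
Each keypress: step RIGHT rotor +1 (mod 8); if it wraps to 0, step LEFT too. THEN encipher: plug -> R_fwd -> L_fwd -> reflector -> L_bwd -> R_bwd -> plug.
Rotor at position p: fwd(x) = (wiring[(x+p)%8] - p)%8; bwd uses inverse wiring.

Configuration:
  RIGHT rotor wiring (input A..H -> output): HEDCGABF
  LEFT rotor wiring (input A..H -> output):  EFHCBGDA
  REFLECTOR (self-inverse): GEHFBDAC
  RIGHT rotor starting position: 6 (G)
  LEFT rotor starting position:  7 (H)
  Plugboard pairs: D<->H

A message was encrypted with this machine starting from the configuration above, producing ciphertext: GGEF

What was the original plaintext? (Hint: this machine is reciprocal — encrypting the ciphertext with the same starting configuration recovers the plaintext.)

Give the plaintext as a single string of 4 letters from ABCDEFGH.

Answer: HEHD

Derivation:
Char 1 ('G'): step: R->7, L=7; G->plug->G->R->B->L->F->refl->D->L'->E->R'->D->plug->H
Char 2 ('G'): step: R->0, L->0 (L advanced); G->plug->G->R->B->L->F->refl->D->L'->G->R'->E->plug->E
Char 3 ('E'): step: R->1, L=0; E->plug->E->R->H->L->A->refl->G->L'->F->R'->D->plug->H
Char 4 ('F'): step: R->2, L=0; F->plug->F->R->D->L->C->refl->H->L'->C->R'->H->plug->D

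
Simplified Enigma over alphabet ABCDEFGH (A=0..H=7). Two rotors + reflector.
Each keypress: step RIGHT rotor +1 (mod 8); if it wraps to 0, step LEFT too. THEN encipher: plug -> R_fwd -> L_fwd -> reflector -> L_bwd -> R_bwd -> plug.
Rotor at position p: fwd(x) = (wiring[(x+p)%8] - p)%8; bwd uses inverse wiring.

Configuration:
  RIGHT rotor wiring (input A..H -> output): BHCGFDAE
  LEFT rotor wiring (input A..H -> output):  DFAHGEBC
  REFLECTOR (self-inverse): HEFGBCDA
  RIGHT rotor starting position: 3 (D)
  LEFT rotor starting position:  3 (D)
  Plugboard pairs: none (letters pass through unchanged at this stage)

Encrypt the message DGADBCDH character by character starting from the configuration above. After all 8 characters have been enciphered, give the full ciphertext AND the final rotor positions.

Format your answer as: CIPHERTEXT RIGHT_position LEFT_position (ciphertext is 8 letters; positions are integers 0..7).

Char 1 ('D'): step: R->4, L=3; D->plug->D->R->A->L->E->refl->B->L'->C->R'->H->plug->H
Char 2 ('G'): step: R->5, L=3; G->plug->G->R->B->L->D->refl->G->L'->D->R'->B->plug->B
Char 3 ('A'): step: R->6, L=3; A->plug->A->R->C->L->B->refl->E->L'->A->R'->F->plug->F
Char 4 ('D'): step: R->7, L=3; D->plug->D->R->D->L->G->refl->D->L'->B->R'->H->plug->H
Char 5 ('B'): step: R->0, L->4 (L advanced); B->plug->B->R->H->L->D->refl->G->L'->D->R'->F->plug->F
Char 6 ('C'): step: R->1, L=4; C->plug->C->R->F->L->B->refl->E->L'->G->R'->A->plug->A
Char 7 ('D'): step: R->2, L=4; D->plug->D->R->B->L->A->refl->H->L'->E->R'->B->plug->B
Char 8 ('H'): step: R->3, L=4; H->plug->H->R->H->L->D->refl->G->L'->D->R'->A->plug->A
Final: ciphertext=HBFHFABA, RIGHT=3, LEFT=4

Answer: HBFHFABA 3 4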